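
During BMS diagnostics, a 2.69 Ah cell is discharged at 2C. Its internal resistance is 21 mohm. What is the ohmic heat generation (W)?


Convert: R = 21 mohm = 0.021 ohm
Step 1: I = C_rate * capacity = 2 * 2.69 = 5.38 A
Step 2: Q = I^2 * R = 5.38^2 * 0.021 = 28.944 * 0.021 = 0.6078 W

0.6078 W


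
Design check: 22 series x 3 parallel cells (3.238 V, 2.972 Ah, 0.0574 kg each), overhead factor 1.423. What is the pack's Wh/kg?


Step 1: V_pack = 22 * 3.238 = 71.236 V
Step 2: C_pack = 3 * 2.972 = 8.916 Ah
Step 3: E_pack = V_pack * C_pack = 71.236 * 8.916 = 635.14 Wh
Step 4: m_pack = 22 * 3 * 0.0574 * 1.423 = 5.3909 kg
Step 5: ED = E_pack / m_pack = 635.14 / 5.3909 = 117.8 Wh/kg

117.8 Wh/kg


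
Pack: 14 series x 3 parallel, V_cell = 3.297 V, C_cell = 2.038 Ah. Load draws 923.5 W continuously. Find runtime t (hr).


Step 1: E_pack = Ns * V_cell * Np * C_cell = 14 * 3.297 * 3 * 2.038 = 282.21 Wh
Step 2: t = E_pack / P = 282.21 / 923.5 = 0.3056 hr

0.3056 hr


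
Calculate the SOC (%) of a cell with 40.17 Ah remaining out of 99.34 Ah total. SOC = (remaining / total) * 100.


SOC% = 40.17 / 99.34 * 100 = 40.44%

40.44%


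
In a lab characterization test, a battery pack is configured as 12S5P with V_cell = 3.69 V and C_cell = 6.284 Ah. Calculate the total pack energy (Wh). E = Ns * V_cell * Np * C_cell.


E = Ns * Vcell * Np * Ccell = 12 * 3.69 * 5 * 6.284 = 1391 Wh

1391 Wh


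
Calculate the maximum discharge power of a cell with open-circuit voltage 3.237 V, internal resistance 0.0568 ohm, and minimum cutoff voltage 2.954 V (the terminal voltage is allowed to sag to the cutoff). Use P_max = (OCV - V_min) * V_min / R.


P_max = (OCV - V_min) * V_min / R = (3.237 - 2.954) * 2.954 / 0.0568 = 0.283 * 2.954 / 0.0568 = 14.72 W

14.72 W


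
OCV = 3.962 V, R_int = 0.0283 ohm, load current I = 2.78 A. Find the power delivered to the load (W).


Step 1: V_terminal = OCV - I*R = 3.962 - 2.78 * 0.0283 = 3.8833 V
Step 2: P_out = V_terminal * I = 3.8833 * 2.78 = 10.80 W

10.80 W


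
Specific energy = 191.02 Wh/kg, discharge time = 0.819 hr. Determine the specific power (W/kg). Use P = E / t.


P_specific = E / t = 191.02 / 0.819 = 233.2 W/kg

233.2 W/kg


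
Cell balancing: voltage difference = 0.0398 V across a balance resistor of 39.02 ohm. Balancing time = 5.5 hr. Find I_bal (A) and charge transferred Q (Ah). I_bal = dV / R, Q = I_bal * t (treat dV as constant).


I_bal = dV / R = 0.0398 / 39.02 = 0.00102 A
Q = I_bal * t = 0.00102 * 5.5 = 0.005610 Ah

I=0.00102 A, Q=0.005610 Ah


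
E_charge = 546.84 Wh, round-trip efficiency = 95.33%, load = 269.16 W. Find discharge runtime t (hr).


Step 1: E_discharge = eta/100 * E_charge = 95.33/100 * 546.84 = 521.3 Wh
Step 2: t = E_discharge / P = 521.3 / 269.16 = 1.937 hr

1.937 hr


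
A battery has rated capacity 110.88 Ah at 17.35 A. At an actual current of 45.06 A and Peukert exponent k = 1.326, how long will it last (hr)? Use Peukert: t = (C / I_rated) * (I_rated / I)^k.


Step 1: t_rated = C / I_rated = 110.88 / 17.35 = 6.3908 hr
Step 2: ratio = 17.35 / 45.06 = 0.38504
Step 3: ratio^k = 0.38504^1.326 = 0.28209
Step 4: t = t_rated * ratio^k = 6.3908 * 0.28209 = 1.803 hr

1.803 hr


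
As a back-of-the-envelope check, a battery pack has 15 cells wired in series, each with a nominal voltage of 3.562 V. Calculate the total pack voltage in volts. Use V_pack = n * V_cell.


V_pack = n * V_cell = 15 * 3.562 = 53.43 V

53.43 V


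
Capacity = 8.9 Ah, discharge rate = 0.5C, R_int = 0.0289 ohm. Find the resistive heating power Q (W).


Step 1: I = C_rate * capacity = 0.5 * 8.9 = 4.45 A
Step 2: Q = I^2 * R = 4.45^2 * 0.0289 = 19.803 * 0.0289 = 0.5723 W

0.5723 W


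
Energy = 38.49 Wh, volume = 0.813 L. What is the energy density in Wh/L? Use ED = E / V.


Volumetric ED = 38.49 Wh / 0.813 L = 47.34 Wh/L

47.34 Wh/L


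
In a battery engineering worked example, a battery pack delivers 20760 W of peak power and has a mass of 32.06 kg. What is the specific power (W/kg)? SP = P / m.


Specific power = 20760 W / 32.06 kg = 647.5 W/kg

647.5 W/kg


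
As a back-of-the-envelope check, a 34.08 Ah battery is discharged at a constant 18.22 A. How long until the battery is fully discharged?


t = capacity / current = 34.08 / 18.22 = 1.870 hr

1.870 hr


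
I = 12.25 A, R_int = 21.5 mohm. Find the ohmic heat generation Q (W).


Convert: R = 21.5 mohm = 0.0215 ohm
I^2 = 150.06
Q = 150.06 * 0.0215 = 3.226 W

3.226 W


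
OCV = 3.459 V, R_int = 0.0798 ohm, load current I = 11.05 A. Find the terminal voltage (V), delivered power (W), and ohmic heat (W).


Step 1: V_terminal = OCV - I*R = 3.459 - 11.05 * 0.0798 = 2.5772 V
Step 2: P_out = V_terminal * I = 2.5772 * 11.05 = 28.48 W
Step 3: Q = I^2 * R = 11.05^2 * 0.0798 = 9.744 W

V=2.5772 V, P=28.48 W, Q=9.744 W


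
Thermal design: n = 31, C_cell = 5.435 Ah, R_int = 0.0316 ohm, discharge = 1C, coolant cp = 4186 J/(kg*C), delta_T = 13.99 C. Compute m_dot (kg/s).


Step 1: I = 1 * 5.435 = 5.435 A
Step 2: Q_cell = I^2 * R = 5.435^2 * 0.0316 = 0.93344 W
Step 3: Q_total = 31 * 0.93344 = 28.937 W
Step 4: m_dot = Q_total / (cp * dT) = 28.937 / (4186 * 13.99) = 4.941e-04 kg/s

4.941e-04 kg/s


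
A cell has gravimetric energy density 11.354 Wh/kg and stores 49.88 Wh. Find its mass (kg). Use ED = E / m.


m = E / ED = 49.88 / 11.354 = 4.393 kg

4.393 kg


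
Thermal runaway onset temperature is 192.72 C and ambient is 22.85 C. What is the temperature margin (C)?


Safety margin = 192.72 C - 22.85 C = 169.87 C

169.87 C


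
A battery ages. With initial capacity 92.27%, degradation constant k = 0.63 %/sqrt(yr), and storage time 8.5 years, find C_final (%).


sqrt(t) = sqrt(8.5) = 2.9155
C_final = 92.27 - 0.63 * 2.9155 = 90.43%

90.43%


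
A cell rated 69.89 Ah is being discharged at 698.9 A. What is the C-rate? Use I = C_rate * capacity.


Rearranging: C_rate = 698.9 / 69.89 = 10C

10C


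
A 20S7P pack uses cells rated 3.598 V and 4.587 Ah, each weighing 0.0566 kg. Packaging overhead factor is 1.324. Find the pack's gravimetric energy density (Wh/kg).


Step 1: V_pack = 20 * 3.598 = 71.96 V
Step 2: C_pack = 7 * 4.587 = 32.109 Ah
Step 3: E_pack = V_pack * C_pack = 71.96 * 32.109 = 2310.6 Wh
Step 4: m_pack = 20 * 7 * 0.0566 * 1.324 = 10.491 kg
Step 5: ED = E_pack / m_pack = 2310.6 / 10.491 = 220.2 Wh/kg

220.2 Wh/kg


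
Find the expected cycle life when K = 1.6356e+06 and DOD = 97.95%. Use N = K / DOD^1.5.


DOD^1.5 = 969.41
N = K / DOD^1.5 = 1.6356e+06 / 969.41 = 1687

1687 cycles


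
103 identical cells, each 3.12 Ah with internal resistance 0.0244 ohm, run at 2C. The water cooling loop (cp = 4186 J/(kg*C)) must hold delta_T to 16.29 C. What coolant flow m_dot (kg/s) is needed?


Step 1: I = 2 * 3.12 = 6.24 A
Step 2: Q_cell = I^2 * R = 6.24^2 * 0.0244 = 0.95008 W
Step 3: Q_total = 103 * 0.95008 = 97.858 W
Step 4: m_dot = Q_total / (cp * dT) = 97.858 / (4186 * 16.29) = 0.001435 kg/s

0.001435 kg/s


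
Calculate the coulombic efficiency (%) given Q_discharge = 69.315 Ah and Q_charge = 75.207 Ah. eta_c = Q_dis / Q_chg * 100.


Coulombic efficiency = 69.315/75.207 * 100% = 92.17%

92.17%


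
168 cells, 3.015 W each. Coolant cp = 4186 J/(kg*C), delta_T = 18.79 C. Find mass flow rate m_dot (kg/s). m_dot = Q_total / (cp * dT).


Q_total = 168 * 3.015 = 506.52 W
m_dot = Q_total / (cp * dT) = 506.52 / (4186 * 18.79) = 0.006440 kg/s

0.006440 kg/s


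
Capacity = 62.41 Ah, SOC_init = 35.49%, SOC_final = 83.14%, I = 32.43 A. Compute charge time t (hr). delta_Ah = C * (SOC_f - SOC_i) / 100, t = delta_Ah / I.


Step 1: dSOC = 83.14% - 35.49% = 47.65%
Step 2: delta_Ah = 62.41 * 47.65 / 100 = 29.738 Ah
Step 3: t = 29.738 / 32.43 = 0.9170 hr

0.9170 hr


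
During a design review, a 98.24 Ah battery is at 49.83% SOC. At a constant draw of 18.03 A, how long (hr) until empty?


Step 1: remaining = SOC/100 * C_total = 49.83/100 * 98.24 = 48.953 Ah
Step 2: t = remaining / I = 48.953 / 18.03 = 2.715 hr

2.715 hr


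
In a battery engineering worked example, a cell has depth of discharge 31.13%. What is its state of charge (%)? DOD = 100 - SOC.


SOC = 100 - DOD = 100 - 31.13 = 68.87%

68.87%


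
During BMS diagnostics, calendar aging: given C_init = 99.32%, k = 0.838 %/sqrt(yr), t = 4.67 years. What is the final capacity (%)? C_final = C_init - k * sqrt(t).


sqrt(t) = sqrt(4.67) = 2.161
C_final = 99.32 - 0.838 * 2.161 = 97.51%

97.51%


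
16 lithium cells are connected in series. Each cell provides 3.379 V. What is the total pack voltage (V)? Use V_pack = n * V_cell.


With 16 cells in series at 3.379 V each, V_pack = 54.064 V

54.064 V


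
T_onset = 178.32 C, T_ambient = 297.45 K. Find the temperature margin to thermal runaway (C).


Convert: T_ambient = 297.45 K = 24.3 C
margin = 178.32 - 24.3 = 154.02 C

154.02 C


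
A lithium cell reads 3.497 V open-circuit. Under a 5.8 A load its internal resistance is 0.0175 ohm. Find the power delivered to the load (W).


Step 1: V_terminal = OCV - I*R = 3.497 - 5.8 * 0.0175 = 3.3955 V
Step 2: P_out = V_terminal * I = 3.3955 * 5.8 = 19.69 W

19.69 W


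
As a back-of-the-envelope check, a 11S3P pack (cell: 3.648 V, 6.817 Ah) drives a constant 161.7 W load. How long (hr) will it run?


Step 1: E_pack = Ns * V_cell * Np * C_cell = 11 * 3.648 * 3 * 6.817 = 820.66 Wh
Step 2: t = E_pack / P = 820.66 / 161.7 = 5.075 hr

5.075 hr


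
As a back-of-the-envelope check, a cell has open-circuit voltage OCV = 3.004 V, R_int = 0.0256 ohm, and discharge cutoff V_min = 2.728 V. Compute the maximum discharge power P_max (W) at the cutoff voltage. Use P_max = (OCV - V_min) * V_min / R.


P_max = (OCV - V_min) * V_min / R = (3.004 - 2.728) * 2.728 / 0.0256 = 0.276 * 2.728 / 0.0256 = 29.41 W

29.41 W


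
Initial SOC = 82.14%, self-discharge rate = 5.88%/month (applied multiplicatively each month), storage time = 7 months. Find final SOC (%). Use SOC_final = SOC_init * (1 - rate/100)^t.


Monthly retention factor = 1 - 5.88/100 = 0.9412
Over 7 months: factor^7 = 0.65429
SOC_final = 82.14 * 0.65429 = 53.74%

53.74%


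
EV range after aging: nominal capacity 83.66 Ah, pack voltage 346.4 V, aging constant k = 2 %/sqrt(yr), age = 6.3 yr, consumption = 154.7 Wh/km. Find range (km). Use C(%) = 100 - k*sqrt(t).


Step 1: capacity retention = 100 - 2 * sqrt(6.3) = 100 - 2 * 2.51 = 94.98%
Step 2: C_now = 83.66 * 94.98/100 = 79.46 Ah
Step 3: E_pack = V * C_now = 346.4 * 79.46 = 27525 Wh
Step 4: range = E_pack / consumption = 27525 / 154.7 = 177.9 km

177.9 km


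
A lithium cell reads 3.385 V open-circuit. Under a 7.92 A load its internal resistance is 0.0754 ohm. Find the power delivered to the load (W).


Step 1: V_terminal = OCV - I*R = 3.385 - 7.92 * 0.0754 = 2.7878 V
Step 2: P_out = V_terminal * I = 2.7878 * 7.92 = 22.08 W

22.08 W


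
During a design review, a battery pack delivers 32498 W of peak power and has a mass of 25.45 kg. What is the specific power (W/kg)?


Specific power = 32498 W / 25.45 kg = 1277 W/kg

1277 W/kg


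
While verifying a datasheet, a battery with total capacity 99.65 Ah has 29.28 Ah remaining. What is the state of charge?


SOC% = 29.28 / 99.65 * 100 = 29.38%

29.38%


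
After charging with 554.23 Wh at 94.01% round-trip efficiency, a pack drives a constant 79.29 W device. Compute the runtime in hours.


Step 1: E_discharge = eta/100 * E_charge = 94.01/100 * 554.23 = 521.03 Wh
Step 2: t = E_discharge / P = 521.03 / 79.29 = 6.571 hr

6.571 hr


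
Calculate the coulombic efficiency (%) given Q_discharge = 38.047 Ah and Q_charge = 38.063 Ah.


Coulombic efficiency = 38.047/38.063 * 100% = 99.96%

99.96%


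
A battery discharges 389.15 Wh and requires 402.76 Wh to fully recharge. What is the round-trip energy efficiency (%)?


eta_e = E_dis / E_chg * 100 = 389.15 / 402.76 * 100 = 96.62%

96.62%


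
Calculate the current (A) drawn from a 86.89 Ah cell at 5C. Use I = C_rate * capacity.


I = C_rate * capacity = 5 * 86.89 = 434.45 A

434.45 A


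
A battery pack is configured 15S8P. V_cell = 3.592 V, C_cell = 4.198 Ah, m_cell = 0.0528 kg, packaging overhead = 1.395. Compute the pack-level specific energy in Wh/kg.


Step 1: V_pack = 15 * 3.592 = 53.88 V
Step 2: C_pack = 8 * 4.198 = 33.584 Ah
Step 3: E_pack = V_pack * C_pack = 53.88 * 33.584 = 1809.5 Wh
Step 4: m_pack = 15 * 8 * 0.0528 * 1.395 = 8.8387 kg
Step 5: ED = E_pack / m_pack = 1809.5 / 8.8387 = 204.7 Wh/kg

204.7 Wh/kg


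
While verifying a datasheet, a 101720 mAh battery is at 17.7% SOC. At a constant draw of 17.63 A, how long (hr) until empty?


Convert: C_total = 101720 mAh = 101.72 Ah
Step 1: remaining = SOC/100 * C_total = 17.7/100 * 101.72 = 18.004 Ah
Step 2: t = remaining / I = 18.004 / 17.63 = 1.021 hr

1.021 hr


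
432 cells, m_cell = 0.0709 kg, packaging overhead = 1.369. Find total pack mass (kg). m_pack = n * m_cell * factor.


Cell mass sum = 432 * 0.0709 = 30.629 kg
With overhead 1.369: m_pack = 30.629 * 1.369 = 41.93 kg

41.93 kg


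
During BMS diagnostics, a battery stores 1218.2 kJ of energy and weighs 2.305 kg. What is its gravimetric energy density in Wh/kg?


Convert: E = 1218.2 kJ = 338.39 Wh
ED = E / m = 338.39 / 2.305 = 146.8 Wh/kg

146.8 Wh/kg


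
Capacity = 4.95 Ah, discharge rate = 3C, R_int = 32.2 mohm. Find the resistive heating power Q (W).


Convert: R = 32.2 mohm = 0.0322 ohm
Step 1: I = C_rate * capacity = 3 * 4.95 = 14.85 A
Step 2: Q = I^2 * R = 14.85^2 * 0.0322 = 220.52 * 0.0322 = 7.101 W

7.101 W


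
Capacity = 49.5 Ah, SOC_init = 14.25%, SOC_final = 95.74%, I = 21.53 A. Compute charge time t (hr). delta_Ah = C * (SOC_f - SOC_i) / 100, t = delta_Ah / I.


delta_Ah = 49.5 * (95.74 - 14.25) / 100 = 40.338 Ah
t = delta_Ah / I = 40.338 / 21.53 = 1.874 hr

1.874 hr


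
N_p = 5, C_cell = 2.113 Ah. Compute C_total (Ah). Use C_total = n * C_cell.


Parallel capacities add: 5 * 2.113 Ah = 10.565 Ah

10.565 Ah


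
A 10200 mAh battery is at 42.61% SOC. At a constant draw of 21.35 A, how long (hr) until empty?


Convert: C_total = 10200 mAh = 10.2 Ah
Step 1: remaining = SOC/100 * C_total = 42.61/100 * 10.2 = 4.3462 Ah
Step 2: t = remaining / I = 4.3462 / 21.35 = 0.2036 hr

0.2036 hr


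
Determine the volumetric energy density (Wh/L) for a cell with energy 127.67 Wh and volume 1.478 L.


ED = E / V = 127.67 / 1.478 = 86.38 Wh/L

86.38 Wh/L


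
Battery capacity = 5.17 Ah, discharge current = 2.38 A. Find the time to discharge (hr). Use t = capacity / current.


Runtime = 5.17 Ah / 2.38 A = 2.172 hr

2.172 hr


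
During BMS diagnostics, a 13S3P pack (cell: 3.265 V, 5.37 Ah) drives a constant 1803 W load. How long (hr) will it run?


Step 1: E_pack = Ns * V_cell * Np * C_cell = 13 * 3.265 * 3 * 5.37 = 683.79 Wh
Step 2: t = E_pack / P = 683.79 / 1803 = 0.3793 hr

0.3793 hr


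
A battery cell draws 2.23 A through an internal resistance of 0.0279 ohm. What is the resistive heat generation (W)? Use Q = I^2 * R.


I^2 = 4.9729
Q = 4.9729 * 0.0279 = 0.1387 W

0.1387 W


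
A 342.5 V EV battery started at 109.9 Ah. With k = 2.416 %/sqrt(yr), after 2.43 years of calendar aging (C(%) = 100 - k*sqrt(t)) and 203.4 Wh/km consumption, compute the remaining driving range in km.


Step 1: capacity retention = 100 - 2.416 * sqrt(2.43) = 100 - 2.416 * 1.5588 = 96.234%
Step 2: C_now = 109.9 * 96.234/100 = 105.76 Ah
Step 3: E_pack = V * C_now = 342.5 * 105.76 = 36223 Wh
Step 4: range = E_pack / consumption = 36223 / 203.4 = 178.1 km

178.1 km


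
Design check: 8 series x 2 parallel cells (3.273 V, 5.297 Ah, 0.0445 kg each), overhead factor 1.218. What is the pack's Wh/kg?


Step 1: V_pack = 8 * 3.273 = 26.184 V
Step 2: C_pack = 2 * 5.297 = 10.594 Ah
Step 3: E_pack = V_pack * C_pack = 26.184 * 10.594 = 277.39 Wh
Step 4: m_pack = 8 * 2 * 0.0445 * 1.218 = 0.86722 kg
Step 5: ED = E_pack / m_pack = 277.39 / 0.86722 = 319.9 Wh/kg

319.9 Wh/kg


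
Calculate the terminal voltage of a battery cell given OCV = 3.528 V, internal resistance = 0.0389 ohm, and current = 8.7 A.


IR drop = 8.7 * 0.0389 = 0.33843 V
V = 3.528 - 0.33843 = 3.190 V

3.190 V


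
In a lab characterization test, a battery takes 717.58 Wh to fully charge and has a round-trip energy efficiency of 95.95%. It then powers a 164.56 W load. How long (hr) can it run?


Step 1: E_discharge = eta/100 * E_charge = 95.95/100 * 717.58 = 688.52 Wh
Step 2: t = E_discharge / P = 688.52 / 164.56 = 4.184 hr

4.184 hr


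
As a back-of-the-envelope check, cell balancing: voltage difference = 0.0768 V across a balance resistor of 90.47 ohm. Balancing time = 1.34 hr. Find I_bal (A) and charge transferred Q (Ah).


I_bal = dV / R = 0.0768 / 90.47 = 8.4890e-04 A
Q = I_bal * t = 8.4890e-04 * 1.34 = 0.001138 Ah

I=8.4890e-04 A, Q=0.001138 Ah


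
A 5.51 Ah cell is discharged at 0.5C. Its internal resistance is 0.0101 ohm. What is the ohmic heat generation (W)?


Step 1: I = C_rate * capacity = 0.5 * 5.51 = 2.755 A
Step 2: Q = I^2 * R = 2.755^2 * 0.0101 = 7.59 * 0.0101 = 0.07666 W

0.07666 W


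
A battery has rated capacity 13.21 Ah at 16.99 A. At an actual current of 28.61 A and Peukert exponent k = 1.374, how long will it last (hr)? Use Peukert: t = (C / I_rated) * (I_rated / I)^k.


Step 1: t_rated = C / I_rated = 13.21 / 16.99 = 0.77752 hr
Step 2: ratio = 16.99 / 28.61 = 0.59385
Step 3: ratio^k = 0.59385^1.374 = 0.48869
Step 4: t = t_rated * ratio^k = 0.77752 * 0.48869 = 0.3800 hr

0.3800 hr


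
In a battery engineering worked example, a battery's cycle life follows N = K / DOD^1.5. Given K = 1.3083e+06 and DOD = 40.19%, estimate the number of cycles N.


Step 1: DOD^1.5 = 40.19^1.5 = 254.79
Step 2: N = 1.3083e+06 / 254.79 = 5135 cycles

5135 cycles


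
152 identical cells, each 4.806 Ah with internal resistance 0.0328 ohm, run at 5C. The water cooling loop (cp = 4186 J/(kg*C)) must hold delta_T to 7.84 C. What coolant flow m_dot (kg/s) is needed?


Step 1: I = 5 * 4.806 = 24.03 A
Step 2: Q_cell = I^2 * R = 24.03^2 * 0.0328 = 18.94 W
Step 3: Q_total = 152 * 18.94 = 2878.9 W
Step 4: m_dot = Q_total / (cp * dT) = 2878.9 / (4186 * 7.84) = 0.08772 kg/s

0.08772 kg/s


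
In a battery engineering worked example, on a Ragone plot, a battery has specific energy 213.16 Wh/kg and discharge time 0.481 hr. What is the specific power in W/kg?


P_specific = E / t = 213.16 / 0.481 = 443.2 W/kg

443.2 W/kg


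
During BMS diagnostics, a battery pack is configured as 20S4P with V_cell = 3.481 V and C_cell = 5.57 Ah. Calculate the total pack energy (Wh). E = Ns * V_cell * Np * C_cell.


E = Ns * Vcell * Np * Ccell = 20 * 3.481 * 4 * 5.57 = 1551 Wh

1551 Wh


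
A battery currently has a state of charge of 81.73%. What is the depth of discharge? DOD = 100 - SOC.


Complement of SOC: DOD = 100% - 81.73% = 18.27%

18.27%


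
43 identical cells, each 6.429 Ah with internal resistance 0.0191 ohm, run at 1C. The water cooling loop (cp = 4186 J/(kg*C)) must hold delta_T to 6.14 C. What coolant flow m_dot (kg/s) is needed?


Step 1: I = 1 * 6.429 = 6.429 A
Step 2: Q_cell = I^2 * R = 6.429^2 * 0.0191 = 0.78944 W
Step 3: Q_total = 43 * 0.78944 = 33.946 W
Step 4: m_dot = Q_total / (cp * dT) = 33.946 / (4186 * 6.14) = 0.001321 kg/s

0.001321 kg/s


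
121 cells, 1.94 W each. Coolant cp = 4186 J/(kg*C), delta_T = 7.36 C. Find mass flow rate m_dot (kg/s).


Q_total = 121 * 1.94 = 234.74 W
m_dot = Q_total / (cp * dT) = 234.74 / (4186 * 7.36) = 0.007619 kg/s

0.007619 kg/s


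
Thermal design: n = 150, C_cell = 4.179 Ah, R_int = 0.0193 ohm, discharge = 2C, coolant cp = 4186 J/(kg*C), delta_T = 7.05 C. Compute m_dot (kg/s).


Step 1: I = 2 * 4.179 = 8.358 A
Step 2: Q_cell = I^2 * R = 8.358^2 * 0.0193 = 1.3482 W
Step 3: Q_total = 150 * 1.3482 = 202.23 W
Step 4: m_dot = Q_total / (cp * dT) = 202.23 / (4186 * 7.05) = 0.006853 kg/s

0.006853 kg/s


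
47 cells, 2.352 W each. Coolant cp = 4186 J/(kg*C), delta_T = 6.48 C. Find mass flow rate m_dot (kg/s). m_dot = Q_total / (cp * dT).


Q_total = 47 * 2.352 = 110.54 W
m_dot = Q_total / (cp * dT) = 110.54 / (4186 * 6.48) = 0.004075 kg/s

0.004075 kg/s


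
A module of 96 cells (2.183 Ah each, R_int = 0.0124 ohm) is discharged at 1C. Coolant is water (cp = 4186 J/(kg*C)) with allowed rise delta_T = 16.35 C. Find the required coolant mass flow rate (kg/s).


Step 1: I = 1 * 2.183 = 2.183 A
Step 2: Q_cell = I^2 * R = 2.183^2 * 0.0124 = 0.059092 W
Step 3: Q_total = 96 * 0.059092 = 5.6728 W
Step 4: m_dot = Q_total / (cp * dT) = 5.6728 / (4186 * 16.35) = 8.289e-05 kg/s

8.289e-05 kg/s


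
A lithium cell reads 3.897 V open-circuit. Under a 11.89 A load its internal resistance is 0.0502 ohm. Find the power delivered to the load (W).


Step 1: V_terminal = OCV - I*R = 3.897 - 11.89 * 0.0502 = 3.3001 V
Step 2: P_out = V_terminal * I = 3.3001 * 11.89 = 39.24 W

39.24 W


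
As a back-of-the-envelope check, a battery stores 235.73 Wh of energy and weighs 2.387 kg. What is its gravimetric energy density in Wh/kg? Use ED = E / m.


ED = E / m = 235.73 / 2.387 = 98.76 Wh/kg

98.76 Wh/kg


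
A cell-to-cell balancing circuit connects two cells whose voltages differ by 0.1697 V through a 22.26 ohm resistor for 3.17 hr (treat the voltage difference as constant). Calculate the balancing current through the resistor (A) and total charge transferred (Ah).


First, Ohm's law: I_bal = 0.1697 V / 22.26 ohm = 0.0076235 A
Then Q = I * t = 0.0076235 A * 3.17 hr = 0.02417 Ah

I=0.0076235 A, Q=0.02417 Ah


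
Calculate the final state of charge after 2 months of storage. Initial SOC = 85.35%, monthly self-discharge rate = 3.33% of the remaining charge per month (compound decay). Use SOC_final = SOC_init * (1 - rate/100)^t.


Monthly retention factor = 1 - 3.33/100 = 0.9667
Over 2 months: factor^2 = 0.93451
SOC_final = 85.35 * 0.93451 = 79.76%

79.76%


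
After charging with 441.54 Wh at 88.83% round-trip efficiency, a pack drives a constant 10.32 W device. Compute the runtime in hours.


Step 1: E_discharge = eta/100 * E_charge = 88.83/100 * 441.54 = 392.22 Wh
Step 2: t = E_discharge / P = 392.22 / 10.32 = 38.01 hr

38.01 hr


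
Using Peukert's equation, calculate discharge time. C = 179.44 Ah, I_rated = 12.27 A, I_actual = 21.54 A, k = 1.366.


Step 1: t_rated = C / I_rated = 179.44 / 12.27 = 14.624 hr
Step 2: ratio = 12.27 / 21.54 = 0.56964
Step 3: ratio^k = 0.56964^1.366 = 0.46361
Step 4: t = t_rated * ratio^k = 14.624 * 0.46361 = 6.780 hr

6.780 hr


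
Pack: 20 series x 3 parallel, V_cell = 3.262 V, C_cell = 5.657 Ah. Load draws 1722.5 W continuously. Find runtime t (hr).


Step 1: E_pack = Ns * V_cell * Np * C_cell = 20 * 3.262 * 3 * 5.657 = 1107.2 Wh
Step 2: t = E_pack / P = 1107.2 / 1722.5 = 0.6428 hr

0.6428 hr


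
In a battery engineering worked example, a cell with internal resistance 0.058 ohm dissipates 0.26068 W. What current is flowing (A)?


I = sqrt(Q / R) = sqrt(0.26068 / 0.058) = sqrt(4.4945) = 2.120 A

2.120 A


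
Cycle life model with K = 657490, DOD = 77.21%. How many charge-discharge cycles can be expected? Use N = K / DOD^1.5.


Step 1: DOD^1.5 = 77.21^1.5 = 678.44
Step 2: N = 657490 / 678.44 = 969.1 cycles

969.1 cycles


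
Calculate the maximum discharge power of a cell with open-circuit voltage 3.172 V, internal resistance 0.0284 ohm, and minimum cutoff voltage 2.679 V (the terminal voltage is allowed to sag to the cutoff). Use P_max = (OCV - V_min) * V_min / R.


dV = OCV - V_min = 0.493 V (so I_max = dV / R)
P_max = dV * V_min / R = 0.493 * 2.679 / 0.0284 = 46.51 W

46.51 W


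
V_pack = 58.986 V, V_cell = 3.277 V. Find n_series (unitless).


n = V_pack / V_cell = 58.986 / 3.277 = 18

18


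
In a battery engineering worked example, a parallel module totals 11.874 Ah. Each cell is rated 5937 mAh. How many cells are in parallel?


Convert: C_cell = 5937 mAh = 5.937 Ah
n = C_total / C_cell = 11.874 / 5.937 = 2

2


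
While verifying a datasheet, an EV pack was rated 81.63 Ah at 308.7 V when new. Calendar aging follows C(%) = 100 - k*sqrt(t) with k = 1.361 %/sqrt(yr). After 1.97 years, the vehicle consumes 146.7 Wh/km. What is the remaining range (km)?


Step 1: capacity retention = 100 - 1.361 * sqrt(1.97) = 100 - 1.361 * 1.4036 = 98.09%
Step 2: C_now = 81.63 * 98.09/100 = 80.071 Ah
Step 3: E_pack = V * C_now = 308.7 * 80.071 = 24718 Wh
Step 4: range = E_pack / consumption = 24718 / 146.7 = 168.5 km

168.5 km


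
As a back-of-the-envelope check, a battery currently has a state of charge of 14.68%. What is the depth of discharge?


DOD = 100 - SOC = 100 - 14.68 = 85.32%

85.32%


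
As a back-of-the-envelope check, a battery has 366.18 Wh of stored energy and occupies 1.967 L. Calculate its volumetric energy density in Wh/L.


ED = E / V = 366.18 / 1.967 = 186.2 Wh/L

186.2 Wh/L


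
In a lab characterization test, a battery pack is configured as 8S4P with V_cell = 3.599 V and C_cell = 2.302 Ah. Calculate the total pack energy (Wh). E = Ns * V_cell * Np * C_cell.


V_pack = 8 * 3.599 = 28.792 V
C_pack = 4 * 2.302 = 9.208 Ah
E = V_pack * C_pack = 28.792 * 9.208 = 265.1 Wh

265.1 Wh


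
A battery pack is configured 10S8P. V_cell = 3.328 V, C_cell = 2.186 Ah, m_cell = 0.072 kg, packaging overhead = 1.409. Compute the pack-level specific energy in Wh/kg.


Step 1: V_pack = 10 * 3.328 = 33.28 V
Step 2: C_pack = 8 * 2.186 = 17.488 Ah
Step 3: E_pack = V_pack * C_pack = 33.28 * 17.488 = 582 Wh
Step 4: m_pack = 10 * 8 * 0.072 * 1.409 = 8.1158 kg
Step 5: ED = E_pack / m_pack = 582 / 8.1158 = 71.71 Wh/kg

71.71 Wh/kg


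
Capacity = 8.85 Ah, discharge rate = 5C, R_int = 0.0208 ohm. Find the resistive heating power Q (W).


Step 1: I = C_rate * capacity = 5 * 8.85 = 44.25 A
Step 2: Q = I^2 * R = 44.25^2 * 0.0208 = 1958.1 * 0.0208 = 40.73 W

40.73 W


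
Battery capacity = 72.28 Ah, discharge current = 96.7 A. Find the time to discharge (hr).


Runtime = 72.28 Ah / 96.7 A = 0.7475 hr

0.7475 hr


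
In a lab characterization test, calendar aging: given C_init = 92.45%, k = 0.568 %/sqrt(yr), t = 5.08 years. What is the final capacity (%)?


Step 1: sqrt(5.08 yr) = 2.2539
Step 2: drop = 0.568 * 2.2539 = 1.2802
Step 3: C_final = 92.45 - 1.2802 = 91.17%

91.17%


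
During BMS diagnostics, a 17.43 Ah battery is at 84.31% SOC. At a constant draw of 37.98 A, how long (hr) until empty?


Step 1: remaining = SOC/100 * C_total = 84.31/100 * 17.43 = 14.695 Ah
Step 2: t = remaining / I = 14.695 / 37.98 = 0.3869 hr

0.3869 hr


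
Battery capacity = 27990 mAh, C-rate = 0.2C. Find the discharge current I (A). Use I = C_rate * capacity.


Convert: capacity = 27990 mAh = 27.99 Ah
I = C_rate * capacity = 0.2 * 27.99 = 5.598 A

5.598 A


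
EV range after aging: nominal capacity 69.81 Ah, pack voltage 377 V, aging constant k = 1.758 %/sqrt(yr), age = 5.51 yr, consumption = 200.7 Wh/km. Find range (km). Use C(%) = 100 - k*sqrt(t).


Step 1: capacity retention = 100 - 1.758 * sqrt(5.51) = 100 - 1.758 * 2.3473 = 95.873%
Step 2: C_now = 69.81 * 95.873/100 = 66.929 Ah
Step 3: E_pack = V * C_now = 377 * 66.929 = 25232 Wh
Step 4: range = E_pack / consumption = 25232 / 200.7 = 125.7 km

125.7 km


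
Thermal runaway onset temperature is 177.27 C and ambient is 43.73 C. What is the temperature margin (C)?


Safety margin = 177.27 C - 43.73 C = 133.54 C

133.54 C


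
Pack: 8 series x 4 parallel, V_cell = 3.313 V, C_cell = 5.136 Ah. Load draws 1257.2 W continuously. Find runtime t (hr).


Step 1: E_pack = Ns * V_cell * Np * C_cell = 8 * 3.313 * 4 * 5.136 = 544.5 Wh
Step 2: t = E_pack / P = 544.5 / 1257.2 = 0.4331 hr

0.4331 hr


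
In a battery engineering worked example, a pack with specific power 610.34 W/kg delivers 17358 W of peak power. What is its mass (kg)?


m = P / SP = 17358 / 610.34 = 28.44 kg

28.44 kg


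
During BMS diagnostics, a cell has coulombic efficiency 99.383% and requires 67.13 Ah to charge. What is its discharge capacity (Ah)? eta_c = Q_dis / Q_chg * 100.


Q_dis = eta/100 * Q_chg = 99.383/100 * 67.13 = 66.72 Ah

66.72 Ah


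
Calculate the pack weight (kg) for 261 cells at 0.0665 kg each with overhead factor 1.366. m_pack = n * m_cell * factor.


Cell mass sum = 261 * 0.0665 = 17.357 kg
With overhead 1.366: m_pack = 17.357 * 1.366 = 23.71 kg

23.71 kg


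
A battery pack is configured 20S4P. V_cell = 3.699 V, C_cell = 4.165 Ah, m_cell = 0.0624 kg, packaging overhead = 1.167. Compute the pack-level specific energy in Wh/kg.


Step 1: V_pack = 20 * 3.699 = 73.98 V
Step 2: C_pack = 4 * 4.165 = 16.66 Ah
Step 3: E_pack = V_pack * C_pack = 73.98 * 16.66 = 1232.5 Wh
Step 4: m_pack = 20 * 4 * 0.0624 * 1.167 = 5.8257 kg
Step 5: ED = E_pack / m_pack = 1232.5 / 5.8257 = 211.6 Wh/kg

211.6 Wh/kg


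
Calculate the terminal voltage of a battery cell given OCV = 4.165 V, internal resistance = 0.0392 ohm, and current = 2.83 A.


V = OCV - I*R = 4.165 - 2.83 * 0.0392 = 4.054 V

4.054 V


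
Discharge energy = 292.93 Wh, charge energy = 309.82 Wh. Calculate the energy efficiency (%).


eta_e = E_dis / E_chg * 100 = 292.93 / 309.82 * 100 = 94.55%

94.55%


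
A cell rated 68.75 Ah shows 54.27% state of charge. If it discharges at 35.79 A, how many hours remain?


Step 1: remaining = SOC/100 * C_total = 54.27/100 * 68.75 = 37.311 Ah
Step 2: t = remaining / I = 37.311 / 35.79 = 1.042 hr

1.042 hr


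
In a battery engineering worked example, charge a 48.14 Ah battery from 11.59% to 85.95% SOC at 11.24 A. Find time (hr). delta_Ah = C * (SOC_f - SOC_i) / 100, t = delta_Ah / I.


Step 1: dSOC = 85.95% - 11.59% = 74.36%
Step 2: delta_Ah = 48.14 * 74.36 / 100 = 35.797 Ah
Step 3: t = 35.797 / 11.24 = 3.185 hr

3.185 hr


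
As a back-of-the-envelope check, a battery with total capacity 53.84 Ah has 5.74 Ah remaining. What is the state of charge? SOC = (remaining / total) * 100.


SOC% = 5.74 / 53.84 * 100 = 10.66%

10.66%


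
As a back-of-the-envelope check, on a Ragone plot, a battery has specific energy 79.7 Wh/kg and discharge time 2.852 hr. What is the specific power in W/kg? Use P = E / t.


P_specific = E / t = 79.7 / 2.852 = 27.95 W/kg

27.95 W/kg


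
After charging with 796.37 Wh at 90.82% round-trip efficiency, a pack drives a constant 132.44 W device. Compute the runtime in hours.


Step 1: E_discharge = eta/100 * E_charge = 90.82/100 * 796.37 = 723.26 Wh
Step 2: t = E_discharge / P = 723.26 / 132.44 = 5.461 hr

5.461 hr


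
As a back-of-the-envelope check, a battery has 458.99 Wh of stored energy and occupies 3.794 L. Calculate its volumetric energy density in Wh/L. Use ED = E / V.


ED = E / V = 458.99 / 3.794 = 121.0 Wh/L

121.0 Wh/L


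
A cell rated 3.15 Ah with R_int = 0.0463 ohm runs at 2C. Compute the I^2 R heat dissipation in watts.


Step 1: I = C_rate * capacity = 2 * 3.15 = 6.3 A
Step 2: Q = I^2 * R = 6.3^2 * 0.0463 = 39.69 * 0.0463 = 1.838 W

1.838 W


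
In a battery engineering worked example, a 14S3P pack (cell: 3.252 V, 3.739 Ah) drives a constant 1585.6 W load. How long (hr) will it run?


Step 1: E_pack = Ns * V_cell * Np * C_cell = 14 * 3.252 * 3 * 3.739 = 510.69 Wh
Step 2: t = E_pack / P = 510.69 / 1585.6 = 0.3221 hr

0.3221 hr


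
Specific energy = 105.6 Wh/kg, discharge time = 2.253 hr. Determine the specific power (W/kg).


P_specific = E / t = 105.6 / 2.253 = 46.87 W/kg

46.87 W/kg


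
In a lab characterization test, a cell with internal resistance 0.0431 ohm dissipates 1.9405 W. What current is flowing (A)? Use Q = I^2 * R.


I = sqrt(Q / R) = sqrt(1.9405 / 0.0431) = sqrt(45.023) = 6.710 A

6.710 A


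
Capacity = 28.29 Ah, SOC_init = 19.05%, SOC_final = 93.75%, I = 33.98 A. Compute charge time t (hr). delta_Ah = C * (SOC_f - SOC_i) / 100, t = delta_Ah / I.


delta_Ah = 28.29 * (93.75 - 19.05) / 100 = 21.133 Ah
t = delta_Ah / I = 21.133 / 33.98 = 0.6219 hr

0.6219 hr


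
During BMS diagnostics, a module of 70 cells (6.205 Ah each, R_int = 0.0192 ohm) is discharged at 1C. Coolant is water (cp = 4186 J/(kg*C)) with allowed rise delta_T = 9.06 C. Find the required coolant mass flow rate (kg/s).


Step 1: I = 1 * 6.205 = 6.205 A
Step 2: Q_cell = I^2 * R = 6.205^2 * 0.0192 = 0.73924 W
Step 3: Q_total = 70 * 0.73924 = 51.747 W
Step 4: m_dot = Q_total / (cp * dT) = 51.747 / (4186 * 9.06) = 0.001364 kg/s

0.001364 kg/s


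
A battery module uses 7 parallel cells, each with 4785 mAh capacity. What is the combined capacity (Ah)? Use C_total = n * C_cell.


Convert: C_cell = 4785 mAh = 4.785 Ah
C_total = 7 * 4.785 = 33.495 Ah

33.495 Ah


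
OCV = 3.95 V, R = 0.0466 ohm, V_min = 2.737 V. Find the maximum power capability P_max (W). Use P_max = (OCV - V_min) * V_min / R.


dV = OCV - V_min = 1.213 V (so I_max = dV / R)
P_max = dV * V_min / R = 1.213 * 2.737 / 0.0466 = 71.24 W

71.24 W


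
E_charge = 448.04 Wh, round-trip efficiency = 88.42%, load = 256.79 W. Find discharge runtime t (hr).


Step 1: E_discharge = eta/100 * E_charge = 88.42/100 * 448.04 = 396.16 Wh
Step 2: t = E_discharge / P = 396.16 / 256.79 = 1.543 hr

1.543 hr


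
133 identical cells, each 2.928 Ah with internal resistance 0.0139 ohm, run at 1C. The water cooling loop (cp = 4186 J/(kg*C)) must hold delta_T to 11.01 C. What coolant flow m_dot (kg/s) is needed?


Step 1: I = 1 * 2.928 = 2.928 A
Step 2: Q_cell = I^2 * R = 2.928^2 * 0.0139 = 0.11917 W
Step 3: Q_total = 133 * 0.11917 = 15.85 W
Step 4: m_dot = Q_total / (cp * dT) = 15.85 / (4186 * 11.01) = 3.439e-04 kg/s

3.439e-04 kg/s


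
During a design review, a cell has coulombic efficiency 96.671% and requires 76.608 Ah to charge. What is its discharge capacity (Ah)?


Q_dis = eta/100 * Q_chg = 96.671/100 * 76.608 = 74.06 Ah

74.06 Ah


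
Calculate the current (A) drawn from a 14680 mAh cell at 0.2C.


Convert: capacity = 14680 mAh = 14.68 Ah
At 0.2C: I = 0.2 * 14.68 Ah = 2.936 A

2.936 A


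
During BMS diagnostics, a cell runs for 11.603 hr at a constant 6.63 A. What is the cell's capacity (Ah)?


C = I * t = 6.63 * 11.603 = 76.93 Ah

76.93 Ah


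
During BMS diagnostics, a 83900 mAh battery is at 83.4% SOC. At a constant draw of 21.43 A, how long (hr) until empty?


Convert: C_total = 83900 mAh = 83.9 Ah
Step 1: remaining = SOC/100 * C_total = 83.4/100 * 83.9 = 69.973 Ah
Step 2: t = remaining / I = 69.973 / 21.43 = 3.265 hr

3.265 hr


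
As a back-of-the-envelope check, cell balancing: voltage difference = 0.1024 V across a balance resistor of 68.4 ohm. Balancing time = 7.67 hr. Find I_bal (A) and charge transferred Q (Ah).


I_bal = dV / R = 0.1024 / 68.4 = 0.0014971 A
Q = I_bal * t = 0.0014971 * 7.67 = 0.01148 Ah

I=0.0014971 A, Q=0.01148 Ah


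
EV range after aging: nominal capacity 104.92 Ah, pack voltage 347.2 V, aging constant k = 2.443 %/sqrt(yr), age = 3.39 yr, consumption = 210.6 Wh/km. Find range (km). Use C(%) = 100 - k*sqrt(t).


Step 1: capacity retention = 100 - 2.443 * sqrt(3.39) = 100 - 2.443 * 1.8412 = 95.502%
Step 2: C_now = 104.92 * 95.502/100 = 100.2 Ah
Step 3: E_pack = V * C_now = 347.2 * 100.2 = 34789 Wh
Step 4: range = E_pack / consumption = 34789 / 210.6 = 165.2 km

165.2 km


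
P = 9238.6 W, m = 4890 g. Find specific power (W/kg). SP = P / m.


Convert: m = 4890 g = 4.89 kg
SP = P / m = 9238.6 / 4.89 = 1889 W/kg

1889 W/kg


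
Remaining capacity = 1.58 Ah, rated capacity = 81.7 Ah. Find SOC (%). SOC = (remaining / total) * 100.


SOC% = 1.58 / 81.7 * 100 = 1.934%

1.934%


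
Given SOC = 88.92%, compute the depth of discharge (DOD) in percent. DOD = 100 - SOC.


DOD = 100 - SOC = 100 - 88.92 = 11.08%

11.08%


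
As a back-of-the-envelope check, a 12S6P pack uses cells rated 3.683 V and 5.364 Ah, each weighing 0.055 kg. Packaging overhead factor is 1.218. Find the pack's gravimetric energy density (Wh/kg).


Step 1: V_pack = 12 * 3.683 = 44.196 V
Step 2: C_pack = 6 * 5.364 = 32.184 Ah
Step 3: E_pack = V_pack * C_pack = 44.196 * 32.184 = 1422.4 Wh
Step 4: m_pack = 12 * 6 * 0.055 * 1.218 = 4.8233 kg
Step 5: ED = E_pack / m_pack = 1422.4 / 4.8233 = 294.9 Wh/kg

294.9 Wh/kg


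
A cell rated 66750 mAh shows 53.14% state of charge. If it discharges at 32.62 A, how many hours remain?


Convert: C_total = 66750 mAh = 66.75 Ah
Step 1: remaining = SOC/100 * C_total = 53.14/100 * 66.75 = 35.471 Ah
Step 2: t = remaining / I = 35.471 / 32.62 = 1.087 hr

1.087 hr


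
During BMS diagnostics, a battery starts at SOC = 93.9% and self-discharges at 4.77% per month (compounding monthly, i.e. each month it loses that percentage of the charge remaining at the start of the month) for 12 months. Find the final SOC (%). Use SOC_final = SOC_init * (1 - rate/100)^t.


Monthly retention factor = 1 - 4.77/100 = 0.9523
Over 12 months: factor^12 = 0.55627
SOC_final = 93.9 * 0.55627 = 52.23%

52.23%


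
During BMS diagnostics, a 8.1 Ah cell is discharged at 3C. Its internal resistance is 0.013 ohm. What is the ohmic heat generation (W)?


Step 1: I = C_rate * capacity = 3 * 8.1 = 24.3 A
Step 2: Q = I^2 * R = 24.3^2 * 0.013 = 590.49 * 0.013 = 7.676 W

7.676 W


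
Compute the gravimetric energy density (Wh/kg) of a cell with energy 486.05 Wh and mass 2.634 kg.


Specific energy = 486.05 Wh / 2.634 kg = 184.5 Wh/kg

184.5 Wh/kg


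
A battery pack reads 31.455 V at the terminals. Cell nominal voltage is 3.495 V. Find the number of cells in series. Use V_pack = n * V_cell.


Rearranging: n = V_pack / V_cell = 31.455 / 3.495 = 9 cells

9


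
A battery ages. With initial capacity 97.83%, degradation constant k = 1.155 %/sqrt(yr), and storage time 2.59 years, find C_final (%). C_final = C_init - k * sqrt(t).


sqrt(t) = sqrt(2.59) = 1.6093
C_final = 97.83 - 1.155 * 1.6093 = 95.97%

95.97%


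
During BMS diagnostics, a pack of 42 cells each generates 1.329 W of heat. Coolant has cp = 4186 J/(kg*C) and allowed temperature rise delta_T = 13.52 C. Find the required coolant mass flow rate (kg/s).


Q_total = 42 * 1.329 = 55.818 W
m_dot = Q_total / (cp * dT) = 55.818 / (4186 * 13.52) = 9.863e-04 kg/s

9.863e-04 kg/s


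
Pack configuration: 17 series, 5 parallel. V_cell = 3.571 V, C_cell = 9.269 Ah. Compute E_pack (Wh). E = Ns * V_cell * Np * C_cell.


E = Ns * Vcell * Np * Ccell = 17 * 3.571 * 5 * 9.269 = 2813 Wh

2813 Wh


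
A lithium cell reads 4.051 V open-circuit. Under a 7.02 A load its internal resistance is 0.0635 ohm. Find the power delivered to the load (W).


Step 1: V_terminal = OCV - I*R = 4.051 - 7.02 * 0.0635 = 3.6052 V
Step 2: P_out = V_terminal * I = 3.6052 * 7.02 = 25.31 W

25.31 W


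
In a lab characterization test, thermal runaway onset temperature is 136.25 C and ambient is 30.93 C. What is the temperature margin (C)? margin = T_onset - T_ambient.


Safety margin = 136.25 C - 30.93 C = 105.32 C

105.32 C


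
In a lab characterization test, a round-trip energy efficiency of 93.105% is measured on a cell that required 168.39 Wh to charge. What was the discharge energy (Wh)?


E_dis = eta/100 * E_chg = 93.105/100 * 168.39 = 156.8 Wh

156.8 Wh


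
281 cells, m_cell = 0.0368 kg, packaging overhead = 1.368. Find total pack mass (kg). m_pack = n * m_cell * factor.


m_pack = n * m_cell * overhead = 281 * 0.0368 * 1.368 = 14.15 kg

14.15 kg


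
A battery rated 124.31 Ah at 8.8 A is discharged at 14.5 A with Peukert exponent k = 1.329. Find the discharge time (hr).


t_rated = C / I_rated = 124.31 / 8.8 = 14.126 hr
(I_rated/I)^k = (0.6069)^1.329 = 0.51495
t = t_rated * (I_rated/I)^k = 14.126 * 0.51495 = 7.274 hr

7.274 hr


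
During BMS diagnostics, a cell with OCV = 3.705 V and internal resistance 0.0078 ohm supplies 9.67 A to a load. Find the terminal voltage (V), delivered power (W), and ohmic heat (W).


Step 1: V_terminal = OCV - I*R = 3.705 - 9.67 * 0.0078 = 3.6296 V
Step 2: P_out = V_terminal * I = 3.6296 * 9.67 = 35.10 W
Step 3: Q = I^2 * R = 9.67^2 * 0.0078 = 0.7294 W

V=3.6296 V, P=35.10 W, Q=0.7294 W
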